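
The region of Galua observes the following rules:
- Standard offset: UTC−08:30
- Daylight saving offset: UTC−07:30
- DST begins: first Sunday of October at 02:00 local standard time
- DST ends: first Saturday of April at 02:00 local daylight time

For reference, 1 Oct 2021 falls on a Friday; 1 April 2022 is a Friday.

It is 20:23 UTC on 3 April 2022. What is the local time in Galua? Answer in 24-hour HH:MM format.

1 October 2021 is a Friday, so the first Sunday is October 3.
1 April 2022 is a Friday, so the first Saturday is April 2.
At the standard offset (UTC−08:30), 20:23 UTC − 8h30m = 11:53 Galua standard time.
The standard-time date in Galua, 3 April 2022, is outside the daylight-saving period (3 October 2021 – 2 April 2022), so Galua is on standard time, UTC−08:30.
20:23 UTC − 8h30m = 11:53 local.

11:53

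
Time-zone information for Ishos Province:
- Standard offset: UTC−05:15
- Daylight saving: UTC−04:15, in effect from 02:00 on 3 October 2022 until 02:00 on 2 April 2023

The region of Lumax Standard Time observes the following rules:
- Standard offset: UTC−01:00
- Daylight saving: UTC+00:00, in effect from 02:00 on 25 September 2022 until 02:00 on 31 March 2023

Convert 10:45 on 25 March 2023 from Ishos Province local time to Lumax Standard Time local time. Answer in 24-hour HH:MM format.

25 March 2023 lies within the daylight-saving period (3 October 2022 – 2 April 2023), so Ishos Province is on daylight time, UTC−04:15.
10:45 Ishos Province + 4h15m = 15:00 UTC.
At the standard offset (UTC−01:00), 15:00 UTC − 1h = 14:00 Lumax Standard Time standard time.
The standard-time date in Lumax Standard Time, 25 March 2023, falls between 25 September 2022 and 31 March 2023, so daylight saving is in effect and Lumax Standard Time is at UTC+00:00.
15:00 UTC + 0h = 15:00 Lumax Standard Time.

15:00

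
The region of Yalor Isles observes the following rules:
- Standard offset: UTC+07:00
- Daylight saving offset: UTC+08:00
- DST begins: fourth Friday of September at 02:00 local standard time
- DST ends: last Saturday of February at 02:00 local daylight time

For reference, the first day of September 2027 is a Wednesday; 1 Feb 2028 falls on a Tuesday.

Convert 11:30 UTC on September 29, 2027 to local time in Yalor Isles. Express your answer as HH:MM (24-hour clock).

1 September 2027 is a Wednesday, so the first Friday is September 3 and the fourth is September 24.
1 February 2028 is a Tuesday, so Saturdays fall on 5, 12, 19, 26; the last is February 26.
At the standard offset (UTC+07:00), 11:30 UTC + 7h = 18:30 Yalor Isles standard time.
The standard-time date in Yalor Isles, September 29, 2027, lies within the daylight-saving period (24 September 2027 – 26 February 2028), so Yalor Isles is on daylight time, UTC+08:00.
11:30 UTC + 8h = 19:30 local.

19:30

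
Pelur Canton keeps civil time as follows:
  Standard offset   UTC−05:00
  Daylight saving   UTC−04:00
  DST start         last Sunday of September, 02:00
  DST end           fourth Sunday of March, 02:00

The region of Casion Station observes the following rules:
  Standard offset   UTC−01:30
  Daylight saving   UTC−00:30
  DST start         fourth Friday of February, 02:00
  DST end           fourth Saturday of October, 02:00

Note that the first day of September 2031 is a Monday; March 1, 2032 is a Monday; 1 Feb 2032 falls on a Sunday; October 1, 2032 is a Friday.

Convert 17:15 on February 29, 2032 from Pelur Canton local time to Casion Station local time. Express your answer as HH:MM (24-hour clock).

1 September 2031 is a Monday, so Sundays fall on 7, 14, 21, 28; the last is September 28.
1 March 2032 is a Monday, so the first Sunday is March 7 and the fourth is March 28.
February 29, 2032 lies within the daylight-saving period (28 September 2031 – 28 March 2032), so Pelur Canton is on daylight time, UTC−04:00.
17:15 Pelur Canton + 4h = 21:15 UTC.
1 February 2032 is a Sunday, so the first Friday is February 6 and the fourth is February 27.
1 October 2032 is a Friday, so the first Saturday is October 2 and the fourth is October 23.
At the standard offset (UTC−01:30), 21:15 UTC − 1h30m = 19:45 Casion Station standard time.
The standard-time date in Casion Station, February 29, 2032, lies within the daylight-saving period (27 February – 23 October), so Casion Station is on daylight time, UTC−00:30.
21:15 UTC − 0h30m = 20:45 Casion Station.

20:45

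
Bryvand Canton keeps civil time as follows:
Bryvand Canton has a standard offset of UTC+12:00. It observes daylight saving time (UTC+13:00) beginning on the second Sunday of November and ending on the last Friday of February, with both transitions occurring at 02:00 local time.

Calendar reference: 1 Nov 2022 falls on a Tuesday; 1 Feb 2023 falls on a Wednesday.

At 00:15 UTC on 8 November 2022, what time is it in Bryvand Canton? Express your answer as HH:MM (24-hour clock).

12:15

1 November 2022 is a Tuesday, so the first Sunday is November 6 and the second is November 13.
1 February 2023 is a Wednesday, so Fridays fall on 3, 10, 17, 24; the last is February 24.
At the standard offset (UTC+12:00), 00:15 UTC + 12h = 12:15 Bryvand Canton standard time.
The standard-time date in Bryvand Canton, 8 November 2022, does not fall between 13 November 2022 and 24 February 2023, so daylight saving is not in effect and Bryvand Canton is at UTC+12:00.
00:15 UTC + 12h = 12:15 local.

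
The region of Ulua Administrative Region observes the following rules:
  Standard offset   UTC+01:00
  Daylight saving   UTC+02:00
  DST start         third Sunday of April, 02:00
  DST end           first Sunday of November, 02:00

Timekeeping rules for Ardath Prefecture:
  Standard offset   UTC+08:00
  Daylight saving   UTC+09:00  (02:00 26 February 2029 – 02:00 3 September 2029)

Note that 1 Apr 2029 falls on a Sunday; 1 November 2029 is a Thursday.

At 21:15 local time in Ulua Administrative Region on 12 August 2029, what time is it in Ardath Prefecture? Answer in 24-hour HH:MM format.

04:15

1 April 2029 is a Sunday, so the first Sunday is April 1 and the third is April 15.
1 November 2029 is a Thursday, so the first Sunday is November 4.
12 August 2029 lies within the daylight-saving period (15 April – 4 November), so Ulua Administrative Region is on daylight time, UTC+02:00.
21:15 Ulua Administrative Region − 2h = 19:15 UTC.
At the standard offset (UTC+08:00), 19:15 UTC + 8h = 03:15 Ardath Prefecture standard time (rolling into the next day, 13 August 2029).
Daylight saving runs 26 February – 3 September; the standard-time date in Ardath Prefecture, 13 August 2029, is inside that window, so Ardath Prefecture is at UTC+09:00.
19:15 UTC + 9h = 04:15 Ardath Prefecture (rolling into the next day, 13 August 2029).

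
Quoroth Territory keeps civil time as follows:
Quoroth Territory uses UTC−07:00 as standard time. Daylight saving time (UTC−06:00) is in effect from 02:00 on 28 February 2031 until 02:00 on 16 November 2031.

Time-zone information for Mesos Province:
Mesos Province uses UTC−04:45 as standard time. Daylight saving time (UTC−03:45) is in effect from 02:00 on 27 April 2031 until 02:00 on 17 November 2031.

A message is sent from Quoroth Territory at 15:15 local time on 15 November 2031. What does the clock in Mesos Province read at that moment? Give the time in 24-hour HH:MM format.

17:30

15 November 2031 falls between 28 February and 16 November, so daylight saving is in effect and Quoroth Territory is at UTC−06:00.
15:15 Quoroth Territory + 6h = 21:15 UTC.
At the standard offset (UTC−04:45), 21:15 UTC − 4h45m = 16:30 Mesos Province standard time.
The standard-time date in Mesos Province, 15 November 2031, lies within the daylight-saving period (27 April – 17 November), so Mesos Province is on daylight time, UTC−03:45.
21:15 UTC − 3h45m = 17:30 Mesos Province.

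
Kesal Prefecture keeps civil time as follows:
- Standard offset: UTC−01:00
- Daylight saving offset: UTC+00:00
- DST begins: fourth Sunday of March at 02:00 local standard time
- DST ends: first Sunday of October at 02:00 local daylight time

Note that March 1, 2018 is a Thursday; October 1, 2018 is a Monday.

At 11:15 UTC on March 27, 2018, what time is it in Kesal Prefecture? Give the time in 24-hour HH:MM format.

11:15

1 March 2018 is a Thursday, so the first Sunday is March 4 and the fourth is March 25.
1 October 2018 is a Monday, so the first Sunday is October 7.
At the standard offset (UTC−01:00), 11:15 UTC − 1h = 10:15 Kesal Prefecture standard time.
The standard-time date in Kesal Prefecture, March 27, 2018, lies within the daylight-saving period (25 March – 7 October), so Kesal Prefecture is on daylight time, UTC+00:00.
11:15 UTC + 0h = 11:15 local.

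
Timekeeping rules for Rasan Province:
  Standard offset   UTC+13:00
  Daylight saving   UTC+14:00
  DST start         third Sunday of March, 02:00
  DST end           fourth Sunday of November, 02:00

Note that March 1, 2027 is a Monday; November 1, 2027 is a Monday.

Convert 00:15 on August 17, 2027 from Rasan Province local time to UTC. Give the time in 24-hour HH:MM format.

1 March 2027 is a Monday, so the first Sunday is March 7 and the third is March 21.
1 November 2027 is a Monday, so the first Sunday is November 7 and the fourth is November 28.
Daylight saving runs 21 March – 28 November; August 17, 2027 is inside that window, so Rasan Province is at UTC+14:00.
00:15 local − 14h = 10:15 UTC (rolling into the previous day, 16 August 2027).

10:15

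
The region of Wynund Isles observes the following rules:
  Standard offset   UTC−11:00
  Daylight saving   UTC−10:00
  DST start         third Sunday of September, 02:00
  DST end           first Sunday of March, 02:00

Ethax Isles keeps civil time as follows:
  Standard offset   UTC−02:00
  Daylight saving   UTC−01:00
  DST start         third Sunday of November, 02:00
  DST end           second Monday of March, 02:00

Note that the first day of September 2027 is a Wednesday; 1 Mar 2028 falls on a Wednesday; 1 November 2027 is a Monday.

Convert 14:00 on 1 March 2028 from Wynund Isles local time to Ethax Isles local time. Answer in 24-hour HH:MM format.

23:00

1 September 2027 is a Wednesday, so the first Sunday is September 5 and the third is September 19.
1 March 2028 is a Wednesday, so the first Sunday is March 5.
1 March 2028 lies within the daylight-saving period (19 September 2027 – 5 March 2028), so Wynund Isles is on daylight time, UTC−10:00.
14:00 Wynund Isles + 10h = 00:00 UTC (rolling into the next day, 2 March 2028).
1 November 2027 is a Monday, so the first Sunday is November 7 and the third is November 21.
1 March 2028 is a Wednesday, so the first Monday is March 6 and the second is March 13.
At the standard offset (UTC−02:00), 00:00 UTC − 2h = 22:00 Ethax Isles standard time (rolling into the previous day, 1 March 2028).
The standard-time date in Ethax Isles, 1 March 2028, falls between 21 November 2027 and 13 March 2028, so daylight saving is in effect and Ethax Isles is at UTC−01:00.
00:00 UTC − 1h = 23:00 Ethax Isles (rolling into the previous day, 1 March 2028).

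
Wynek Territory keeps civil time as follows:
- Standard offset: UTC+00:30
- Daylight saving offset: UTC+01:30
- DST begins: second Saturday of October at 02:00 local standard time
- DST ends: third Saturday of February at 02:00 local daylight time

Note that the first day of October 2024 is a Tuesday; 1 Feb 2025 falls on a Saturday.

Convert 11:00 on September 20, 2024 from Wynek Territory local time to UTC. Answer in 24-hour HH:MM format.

10:30

1 October 2024 is a Tuesday, so the first Saturday is October 5 and the second is October 12.
1 February 2025 is a Saturday, so the first Saturday is February 1 and the third is February 15.
September 20, 2024 does not fall between 12 October 2024 and 15 February 2025, so daylight saving is not in effect and Wynek Territory is at UTC+00:30.
11:00 local − 0h30m = 10:30 UTC.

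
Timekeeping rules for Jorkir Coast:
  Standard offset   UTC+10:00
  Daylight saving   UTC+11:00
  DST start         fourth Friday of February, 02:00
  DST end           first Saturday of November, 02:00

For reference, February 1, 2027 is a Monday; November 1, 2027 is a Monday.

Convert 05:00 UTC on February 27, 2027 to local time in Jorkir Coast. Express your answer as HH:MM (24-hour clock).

16:00

1 February 2027 is a Monday, so the first Friday is February 5 and the fourth is February 26.
1 November 2027 is a Monday, so the first Saturday is November 6.
At the standard offset (UTC+10:00), 05:00 UTC + 10h = 15:00 Jorkir Coast standard time.
Daylight saving runs 26 February – 6 November; the standard-time date in Jorkir Coast, February 27, 2027, is inside that window, so Jorkir Coast is at UTC+11:00.
05:00 UTC + 11h = 16:00 local.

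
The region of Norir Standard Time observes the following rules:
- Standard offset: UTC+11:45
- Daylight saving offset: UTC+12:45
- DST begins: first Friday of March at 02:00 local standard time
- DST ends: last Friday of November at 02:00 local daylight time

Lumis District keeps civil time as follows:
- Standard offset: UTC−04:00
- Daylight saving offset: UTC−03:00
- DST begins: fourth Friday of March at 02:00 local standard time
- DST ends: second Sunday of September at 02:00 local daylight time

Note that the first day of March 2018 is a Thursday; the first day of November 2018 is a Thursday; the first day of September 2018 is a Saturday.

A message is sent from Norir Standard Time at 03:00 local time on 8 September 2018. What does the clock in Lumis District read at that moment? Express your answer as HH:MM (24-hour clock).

11:15

1 March 2018 is a Thursday, so the first Friday is March 2.
1 November 2018 is a Thursday, so Fridays fall on 2, 9, 16, 23, 30; the last is November 30.
8 September 2018 lies within the daylight-saving period (2 March – 30 November), so Norir Standard Time is on daylight time, UTC+12:45.
03:00 Norir Standard Time − 12h45m = 14:15 UTC (rolling into the previous day, 7 September 2018).
1 March 2018 is a Thursday, so the first Friday is March 2 and the fourth is March 23.
1 September 2018 is a Saturday, so the first Sunday is September 2 and the second is September 9.
At the standard offset (UTC−04:00), 14:15 UTC − 4h = 10:15 Lumis District standard time.
The standard-time date in Lumis District, 7 September 2018, lies within the daylight-saving period (23 March – 9 September), so Lumis District is on daylight time, UTC−03:00.
14:15 UTC − 3h = 11:15 Lumis District.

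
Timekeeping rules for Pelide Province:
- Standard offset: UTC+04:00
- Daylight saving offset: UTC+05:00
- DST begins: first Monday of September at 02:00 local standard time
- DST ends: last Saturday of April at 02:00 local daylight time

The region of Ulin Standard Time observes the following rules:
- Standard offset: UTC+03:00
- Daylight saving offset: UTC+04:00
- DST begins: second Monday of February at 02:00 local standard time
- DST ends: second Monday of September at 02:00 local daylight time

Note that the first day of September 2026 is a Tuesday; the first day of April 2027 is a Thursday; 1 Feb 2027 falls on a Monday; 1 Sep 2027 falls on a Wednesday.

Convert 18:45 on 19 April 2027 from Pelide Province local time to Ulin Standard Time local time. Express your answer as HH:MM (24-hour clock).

1 September 2026 is a Tuesday, so the first Monday is September 7.
1 April 2027 is a Thursday, so Saturdays fall on 3, 10, 17, 24; the last is April 24.
19 April 2027 falls between 7 September 2026 and 24 April 2027, so daylight saving is in effect and Pelide Province is at UTC+05:00.
18:45 Pelide Province − 5h = 13:45 UTC.
1 February 2027 is a Monday, so the first Monday is February 1 and the second is February 8.
1 September 2027 is a Wednesday, so the first Monday is September 6 and the second is September 13.
At the standard offset (UTC+03:00), 13:45 UTC + 3h = 16:45 Ulin Standard Time standard time.
The standard-time date in Ulin Standard Time, 19 April 2027, falls between 8 February and 13 September, so daylight saving is in effect and Ulin Standard Time is at UTC+04:00.
13:45 UTC + 4h = 17:45 Ulin Standard Time.

17:45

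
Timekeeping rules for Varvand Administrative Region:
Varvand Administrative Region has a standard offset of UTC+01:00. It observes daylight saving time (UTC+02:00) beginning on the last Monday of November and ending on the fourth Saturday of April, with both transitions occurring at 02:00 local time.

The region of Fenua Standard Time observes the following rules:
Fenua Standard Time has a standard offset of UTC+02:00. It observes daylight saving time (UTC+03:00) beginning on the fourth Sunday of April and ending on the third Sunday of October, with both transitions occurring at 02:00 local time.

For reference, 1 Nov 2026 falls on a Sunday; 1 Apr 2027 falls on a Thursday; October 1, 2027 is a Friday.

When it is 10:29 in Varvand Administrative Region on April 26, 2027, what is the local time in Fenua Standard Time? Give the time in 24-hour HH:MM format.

1 November 2026 is a Sunday, so Mondays fall on 2, 9, 16, 23, 30; the last is November 30.
1 April 2027 is a Thursday, so the first Saturday is April 3 and the fourth is April 24.
April 26, 2027 does not fall between 30 November 2026 and 24 April 2027, so daylight saving is not in effect and Varvand Administrative Region is at UTC+01:00.
10:29 Varvand Administrative Region − 1h = 09:29 UTC.
1 April 2027 is a Thursday, so the first Sunday is April 4 and the fourth is April 25.
1 October 2027 is a Friday, so the first Sunday is October 3 and the third is October 17.
At the standard offset (UTC+02:00), 09:29 UTC + 2h = 11:29 Fenua Standard Time standard time.
The standard-time date in Fenua Standard Time, April 26, 2027, lies within the daylight-saving period (25 April – 17 October), so Fenua Standard Time is on daylight time, UTC+03:00.
09:29 UTC + 3h = 12:29 Fenua Standard Time.

12:29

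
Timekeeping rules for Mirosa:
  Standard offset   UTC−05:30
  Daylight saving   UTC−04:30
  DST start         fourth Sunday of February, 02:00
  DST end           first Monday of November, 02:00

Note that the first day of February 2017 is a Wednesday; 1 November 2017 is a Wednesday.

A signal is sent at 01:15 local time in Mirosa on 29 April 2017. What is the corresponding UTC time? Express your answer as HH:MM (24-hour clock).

05:45

1 February 2017 is a Wednesday, so the first Sunday is February 5 and the fourth is February 26.
1 November 2017 is a Wednesday, so the first Monday is November 6.
Daylight saving runs 26 February – 6 November; 29 April 2017 is inside that window, so Mirosa is at UTC−04:30.
01:15 local + 4h30m = 05:45 UTC.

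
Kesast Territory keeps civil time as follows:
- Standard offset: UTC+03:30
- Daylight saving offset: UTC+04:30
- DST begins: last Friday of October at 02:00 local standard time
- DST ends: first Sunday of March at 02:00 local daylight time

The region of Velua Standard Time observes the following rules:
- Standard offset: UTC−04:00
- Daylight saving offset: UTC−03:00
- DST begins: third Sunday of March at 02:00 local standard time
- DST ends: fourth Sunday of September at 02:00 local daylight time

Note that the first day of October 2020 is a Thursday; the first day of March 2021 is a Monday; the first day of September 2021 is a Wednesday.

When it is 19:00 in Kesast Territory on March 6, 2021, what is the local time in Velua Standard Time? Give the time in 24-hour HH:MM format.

10:30

1 October 2020 is a Thursday, so Fridays fall on 2, 9, 16, 23, 30; the last is October 30.
1 March 2021 is a Monday, so the first Sunday is March 7.
Daylight saving runs 30 October 2020 – 7 March 2021; March 6, 2021 is inside that window, so Kesast Territory is at UTC+04:30.
19:00 Kesast Territory − 4h30m = 14:30 UTC.
1 March 2021 is a Monday, so the first Sunday is March 7 and the third is March 21.
1 September 2021 is a Wednesday, so the first Sunday is September 5 and the fourth is September 26.
At the standard offset (UTC−04:00), 14:30 UTC − 4h = 10:30 Velua Standard Time standard time.
Daylight saving runs 21 March – 26 September; the standard-time date in Velua Standard Time, March 6, 2021, is outside that window, so Velua Standard Time is on standard time at UTC−04:00.
14:30 UTC − 4h = 10:30 Velua Standard Time.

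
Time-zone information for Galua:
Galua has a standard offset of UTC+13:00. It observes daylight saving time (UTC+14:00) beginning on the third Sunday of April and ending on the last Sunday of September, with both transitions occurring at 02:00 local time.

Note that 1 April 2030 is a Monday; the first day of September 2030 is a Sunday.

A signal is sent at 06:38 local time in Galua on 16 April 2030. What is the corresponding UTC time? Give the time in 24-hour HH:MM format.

1 April 2030 is a Monday, so the first Sunday is April 7 and the third is April 21.
1 September 2030 is a Sunday, so Sundays fall on 1, 8, 15, 22, 29; the last is September 29.
16 April 2030 is outside the daylight-saving period (21 April – 29 September), so Galua is on standard time, UTC+13:00.
06:38 local − 13h = 17:38 UTC (rolling into the previous day, 15 April 2030).

17:38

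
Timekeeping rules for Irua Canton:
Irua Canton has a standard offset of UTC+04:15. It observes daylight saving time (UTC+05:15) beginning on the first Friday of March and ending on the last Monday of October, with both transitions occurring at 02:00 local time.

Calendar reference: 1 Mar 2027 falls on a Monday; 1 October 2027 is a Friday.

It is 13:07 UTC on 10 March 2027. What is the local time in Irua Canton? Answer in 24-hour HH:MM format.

1 March 2027 is a Monday, so the first Friday is March 5.
1 October 2027 is a Friday, so Mondays fall on 4, 11, 18, 25; the last is October 25.
At the standard offset (UTC+04:15), 13:07 UTC + 4h15m = 17:22 Irua Canton standard time.
The standard-time date in Irua Canton, 10 March 2027, falls between 5 March and 25 October, so daylight saving is in effect and Irua Canton is at UTC+05:15.
13:07 UTC + 5h15m = 18:22 local.

18:22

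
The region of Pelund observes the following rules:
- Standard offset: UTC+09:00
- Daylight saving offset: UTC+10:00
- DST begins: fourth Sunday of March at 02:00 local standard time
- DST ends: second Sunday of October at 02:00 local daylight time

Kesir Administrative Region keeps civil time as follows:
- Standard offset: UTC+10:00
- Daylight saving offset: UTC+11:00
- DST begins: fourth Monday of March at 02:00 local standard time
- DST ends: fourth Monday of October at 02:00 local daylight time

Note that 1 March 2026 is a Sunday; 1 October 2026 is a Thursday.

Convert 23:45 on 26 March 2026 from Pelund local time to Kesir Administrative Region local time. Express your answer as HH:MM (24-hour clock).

00:45

1 March 2026 is a Sunday, so the first Sunday is March 1 and the fourth is March 22.
1 October 2026 is a Thursday, so the first Sunday is October 4 and the second is October 11.
Daylight saving runs 22 March – 11 October; 26 March 2026 is inside that window, so Pelund is at UTC+10:00.
23:45 Pelund − 10h = 13:45 UTC.
1 March 2026 is a Sunday, so the first Monday is March 2 and the fourth is March 23.
1 October 2026 is a Thursday, so the first Monday is October 5 and the fourth is October 26.
At the standard offset (UTC+10:00), 13:45 UTC + 10h = 23:45 Kesir Administrative Region standard time.
Daylight saving runs 23 March – 26 October; the standard-time date in Kesir Administrative Region, 26 March 2026, is inside that window, so Kesir Administrative Region is at UTC+11:00.
13:45 UTC + 11h = 00:45 Kesir Administrative Region (rolling into the next day, 27 March 2026).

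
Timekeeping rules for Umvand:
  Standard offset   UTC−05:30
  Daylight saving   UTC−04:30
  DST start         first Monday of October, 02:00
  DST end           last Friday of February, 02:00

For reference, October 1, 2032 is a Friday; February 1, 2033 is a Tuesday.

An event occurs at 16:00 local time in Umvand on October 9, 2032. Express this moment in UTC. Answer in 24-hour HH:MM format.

1 October 2032 is a Friday, so the first Monday is October 4.
1 February 2033 is a Tuesday, so Fridays fall on 4, 11, 18, 25; the last is February 25.
October 9, 2032 falls between 4 October 2032 and 25 February 2033, so daylight saving is in effect and Umvand is at UTC−04:30.
16:00 local + 4h30m = 20:30 UTC.

20:30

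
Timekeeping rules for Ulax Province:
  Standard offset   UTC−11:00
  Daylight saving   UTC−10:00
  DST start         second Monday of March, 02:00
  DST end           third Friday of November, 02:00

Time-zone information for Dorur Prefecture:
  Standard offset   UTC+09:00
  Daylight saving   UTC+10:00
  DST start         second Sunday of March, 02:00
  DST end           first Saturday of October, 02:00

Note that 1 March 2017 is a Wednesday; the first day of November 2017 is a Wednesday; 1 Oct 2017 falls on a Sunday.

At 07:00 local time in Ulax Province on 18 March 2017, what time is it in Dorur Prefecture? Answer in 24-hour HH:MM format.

03:00

1 March 2017 is a Wednesday, so the first Monday is March 6 and the second is March 13.
1 November 2017 is a Wednesday, so the first Friday is November 3 and the third is November 17.
Daylight saving runs 13 March – 17 November; 18 March 2017 is inside that window, so Ulax Province is at UTC−10:00.
07:00 Ulax Province + 10h = 17:00 UTC.
1 March 2017 is a Wednesday, so the first Sunday is March 5 and the second is March 12.
1 October 2017 is a Sunday, so the first Saturday is October 7.
At the standard offset (UTC+09:00), 17:00 UTC + 9h = 02:00 Dorur Prefecture standard time (rolling into the next day, 19 March 2017).
The standard-time date in Dorur Prefecture, 19 March 2017, lies within the daylight-saving period (12 March – 7 October), so Dorur Prefecture is on daylight time, UTC+10:00.
17:00 UTC + 10h = 03:00 Dorur Prefecture (rolling into the next day, 19 March 2017).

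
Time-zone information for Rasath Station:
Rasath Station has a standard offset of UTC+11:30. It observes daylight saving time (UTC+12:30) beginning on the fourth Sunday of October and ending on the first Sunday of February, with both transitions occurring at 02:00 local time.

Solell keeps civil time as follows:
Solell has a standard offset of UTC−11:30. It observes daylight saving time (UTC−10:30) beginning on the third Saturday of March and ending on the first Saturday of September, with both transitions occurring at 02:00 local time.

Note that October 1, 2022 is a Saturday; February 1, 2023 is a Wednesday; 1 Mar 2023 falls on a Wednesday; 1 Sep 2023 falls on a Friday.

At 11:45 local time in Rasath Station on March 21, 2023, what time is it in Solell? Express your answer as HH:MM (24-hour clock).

13:45

1 October 2022 is a Saturday, so the first Sunday is October 2 and the fourth is October 23.
1 February 2023 is a Wednesday, so the first Sunday is February 5.
March 21, 2023 does not fall between 23 October 2022 and 5 February 2023, so daylight saving is not in effect and Rasath Station is at UTC+11:30.
11:45 Rasath Station − 11h30m = 00:15 UTC.
1 March 2023 is a Wednesday, so the first Saturday is March 4 and the third is March 18.
1 September 2023 is a Friday, so the first Saturday is September 2.
At the standard offset (UTC−11:30), 00:15 UTC − 11h30m = 12:45 Solell standard time (rolling into the previous day, 20 March 2023).
The standard-time date in Solell, March 20, 2023, lies within the daylight-saving period (18 March – 2 September), so Solell is on daylight time, UTC−10:30.
00:15 UTC − 10h30m = 13:45 Solell (rolling into the previous day, 20 March 2023).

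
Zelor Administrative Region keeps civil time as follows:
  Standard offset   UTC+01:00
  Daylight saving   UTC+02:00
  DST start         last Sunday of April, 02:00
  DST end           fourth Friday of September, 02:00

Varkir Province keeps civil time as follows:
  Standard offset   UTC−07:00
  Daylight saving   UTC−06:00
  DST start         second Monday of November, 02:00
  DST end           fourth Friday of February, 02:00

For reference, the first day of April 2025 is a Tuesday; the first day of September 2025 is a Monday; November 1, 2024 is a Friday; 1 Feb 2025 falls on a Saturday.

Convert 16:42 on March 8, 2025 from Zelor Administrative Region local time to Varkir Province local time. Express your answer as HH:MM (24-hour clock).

1 April 2025 is a Tuesday, so Sundays fall on 6, 13, 20, 27; the last is April 27.
1 September 2025 is a Monday, so the first Friday is September 5 and the fourth is September 26.
Daylight saving runs 27 April – 26 September; March 8, 2025 is outside that window, so Zelor Administrative Region is on standard time at UTC+01:00.
16:42 Zelor Administrative Region − 1h = 15:42 UTC.
1 November 2024 is a Friday, so the first Monday is November 4 and the second is November 11.
1 February 2025 is a Saturday, so the first Friday is February 7 and the fourth is February 28.
At the standard offset (UTC−07:00), 15:42 UTC − 7h = 08:42 Varkir Province standard time.
The standard-time date in Varkir Province, March 8, 2025, is outside the daylight-saving period (11 November 2024 – 28 February 2025), so Varkir Province is on standard time, UTC−07:00.
15:42 UTC − 7h = 08:42 Varkir Province.

08:42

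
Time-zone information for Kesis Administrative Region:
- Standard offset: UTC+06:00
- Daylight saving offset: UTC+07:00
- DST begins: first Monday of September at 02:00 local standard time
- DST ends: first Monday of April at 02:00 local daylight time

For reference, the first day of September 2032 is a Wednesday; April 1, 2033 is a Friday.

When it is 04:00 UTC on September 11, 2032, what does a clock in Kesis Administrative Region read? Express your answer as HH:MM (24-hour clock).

1 September 2032 is a Wednesday, so the first Monday is September 6.
1 April 2033 is a Friday, so the first Monday is April 4.
At the standard offset (UTC+06:00), 04:00 UTC + 6h = 10:00 Kesis Administrative Region standard time.
The standard-time date in Kesis Administrative Region, September 11, 2032, lies within the daylight-saving period (6 September 2032 – 4 April 2033), so Kesis Administrative Region is on daylight time, UTC+07:00.
04:00 UTC + 7h = 11:00 local.

11:00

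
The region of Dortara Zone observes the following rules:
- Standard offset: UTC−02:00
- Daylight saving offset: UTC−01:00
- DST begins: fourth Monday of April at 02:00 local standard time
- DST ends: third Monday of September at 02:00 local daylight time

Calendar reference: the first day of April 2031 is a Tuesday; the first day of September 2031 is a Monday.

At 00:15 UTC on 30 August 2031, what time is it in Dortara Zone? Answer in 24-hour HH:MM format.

23:15

1 April 2031 is a Tuesday, so the first Monday is April 7 and the fourth is April 28.
1 September 2031 is a Monday, so the first Monday is September 1 and the third is September 15.
At the standard offset (UTC−02:00), 00:15 UTC − 2h = 22:15 Dortara Zone standard time (rolling into the previous day, 29 August 2031).
The standard-time date in Dortara Zone, 29 August 2031, falls between 28 April and 15 September, so daylight saving is in effect and Dortara Zone is at UTC−01:00.
00:15 UTC − 1h = 23:15 local (rolling into the previous day, 29 August 2031).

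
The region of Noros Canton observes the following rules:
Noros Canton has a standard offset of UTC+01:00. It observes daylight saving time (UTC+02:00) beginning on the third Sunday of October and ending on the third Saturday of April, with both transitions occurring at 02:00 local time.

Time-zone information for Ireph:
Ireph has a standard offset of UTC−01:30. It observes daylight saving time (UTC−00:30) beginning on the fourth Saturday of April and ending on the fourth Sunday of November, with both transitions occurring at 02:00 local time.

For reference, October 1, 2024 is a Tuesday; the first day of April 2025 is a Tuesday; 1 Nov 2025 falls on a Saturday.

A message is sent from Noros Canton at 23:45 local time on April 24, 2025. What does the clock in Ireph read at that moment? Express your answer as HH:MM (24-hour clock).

1 October 2024 is a Tuesday, so the first Sunday is October 6 and the third is October 20.
1 April 2025 is a Tuesday, so the first Saturday is April 5 and the third is April 19.
Daylight saving runs 20 October 2024 – 19 April 2025; April 24, 2025 is outside that window, so Noros Canton is on standard time at UTC+01:00.
23:45 Noros Canton − 1h = 22:45 UTC.
1 April 2025 is a Tuesday, so the first Saturday is April 5 and the fourth is April 26.
1 November 2025 is a Saturday, so the first Sunday is November 2 and the fourth is November 23.
At the standard offset (UTC−01:30), 22:45 UTC − 1h30m = 21:15 Ireph standard time.
The standard-time date in Ireph, April 24, 2025, does not fall between 26 April and 23 November, so daylight saving is not in effect and Ireph is at UTC−01:30.
22:45 UTC − 1h30m = 21:15 Ireph.

21:15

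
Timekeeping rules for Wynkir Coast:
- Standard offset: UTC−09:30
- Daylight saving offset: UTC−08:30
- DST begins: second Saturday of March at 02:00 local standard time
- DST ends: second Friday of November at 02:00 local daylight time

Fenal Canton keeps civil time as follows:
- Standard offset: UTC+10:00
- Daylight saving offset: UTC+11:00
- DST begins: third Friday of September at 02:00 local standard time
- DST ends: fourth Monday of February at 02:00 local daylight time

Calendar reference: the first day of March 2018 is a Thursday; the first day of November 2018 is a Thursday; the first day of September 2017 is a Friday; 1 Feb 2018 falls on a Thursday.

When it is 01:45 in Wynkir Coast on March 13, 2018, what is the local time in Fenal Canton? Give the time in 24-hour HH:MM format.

20:15

1 March 2018 is a Thursday, so the first Saturday is March 3 and the second is March 10.
1 November 2018 is a Thursday, so the first Friday is November 2 and the second is November 9.
March 13, 2018 lies within the daylight-saving period (10 March – 9 November), so Wynkir Coast is on daylight time, UTC−08:30.
01:45 Wynkir Coast + 8h30m = 10:15 UTC.
1 September 2017 is a Friday, so the first Friday is September 1 and the third is September 15.
1 February 2018 is a Thursday, so the first Monday is February 5 and the fourth is February 26.
At the standard offset (UTC+10:00), 10:15 UTC + 10h = 20:15 Fenal Canton standard time.
Daylight saving runs 15 September 2017 – 26 February 2018; the standard-time date in Fenal Canton, March 13, 2018, is outside that window, so Fenal Canton is on standard time at UTC+10:00.
10:15 UTC + 10h = 20:15 Fenal Canton.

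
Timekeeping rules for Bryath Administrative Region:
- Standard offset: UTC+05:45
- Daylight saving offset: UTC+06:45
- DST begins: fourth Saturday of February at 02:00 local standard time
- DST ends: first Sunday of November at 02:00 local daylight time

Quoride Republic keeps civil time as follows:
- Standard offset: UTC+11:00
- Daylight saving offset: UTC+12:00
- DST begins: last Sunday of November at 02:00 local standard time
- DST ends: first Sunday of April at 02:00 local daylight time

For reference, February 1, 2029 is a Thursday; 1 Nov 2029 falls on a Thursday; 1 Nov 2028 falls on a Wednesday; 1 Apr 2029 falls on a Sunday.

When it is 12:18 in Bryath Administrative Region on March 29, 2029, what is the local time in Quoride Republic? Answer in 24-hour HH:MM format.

17:33

1 February 2029 is a Thursday, so the first Saturday is February 3 and the fourth is February 24.
1 November 2029 is a Thursday, so the first Sunday is November 4.
March 29, 2029 falls between 24 February and 4 November, so daylight saving is in effect and Bryath Administrative Region is at UTC+06:45.
12:18 Bryath Administrative Region − 6h45m = 05:33 UTC.
1 November 2028 is a Wednesday, so Sundays fall on 5, 12, 19, 26; the last is November 26.
1 April 2029 is a Sunday, so the first Sunday is April 1.
At the standard offset (UTC+11:00), 05:33 UTC + 11h = 16:33 Quoride Republic standard time.
The standard-time date in Quoride Republic, March 29, 2029, falls between 26 November 2028 and 1 April 2029, so daylight saving is in effect and Quoride Republic is at UTC+12:00.
05:33 UTC + 12h = 17:33 Quoride Republic.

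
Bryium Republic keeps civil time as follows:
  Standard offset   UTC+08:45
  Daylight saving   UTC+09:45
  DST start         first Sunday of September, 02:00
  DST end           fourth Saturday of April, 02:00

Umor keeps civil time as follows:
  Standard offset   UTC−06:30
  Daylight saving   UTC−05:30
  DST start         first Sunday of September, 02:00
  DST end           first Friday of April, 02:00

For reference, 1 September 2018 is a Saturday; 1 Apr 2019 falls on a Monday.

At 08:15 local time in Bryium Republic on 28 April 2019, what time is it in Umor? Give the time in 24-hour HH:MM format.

1 September 2018 is a Saturday, so the first Sunday is September 2.
1 April 2019 is a Monday, so the first Saturday is April 6 and the fourth is April 27.
28 April 2019 does not fall between 2 September 2018 and 27 April 2019, so daylight saving is not in effect and Bryium Republic is at UTC+08:45.
08:15 Bryium Republic − 8h45m = 23:30 UTC (rolling into the previous day, 27 April 2019).
1 September 2018 is a Saturday, so the first Sunday is September 2.
1 April 2019 is a Monday, so the first Friday is April 5.
At the standard offset (UTC−06:30), 23:30 UTC − 6h30m = 17:00 Umor standard time.
Daylight saving runs 2 September 2018 – 5 April 2019; the standard-time date in Umor, 27 April 2019, is outside that window, so Umor is on standard time at UTC−06:30.
23:30 UTC − 6h30m = 17:00 Umor.

17:00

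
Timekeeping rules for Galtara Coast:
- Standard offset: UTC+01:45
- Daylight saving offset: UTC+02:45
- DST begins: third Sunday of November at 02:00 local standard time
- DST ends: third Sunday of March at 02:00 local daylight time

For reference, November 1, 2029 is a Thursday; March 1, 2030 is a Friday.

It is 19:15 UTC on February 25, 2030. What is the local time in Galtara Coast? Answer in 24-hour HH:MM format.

22:00

1 November 2029 is a Thursday, so the first Sunday is November 4 and the third is November 18.
1 March 2030 is a Friday, so the first Sunday is March 3 and the third is March 17.
At the standard offset (UTC+01:45), 19:15 UTC + 1h45m = 21:00 Galtara Coast standard time.
The standard-time date in Galtara Coast, February 25, 2030, falls between 18 November 2029 and 17 March 2030, so daylight saving is in effect and Galtara Coast is at UTC+02:45.
19:15 UTC + 2h45m = 22:00 local.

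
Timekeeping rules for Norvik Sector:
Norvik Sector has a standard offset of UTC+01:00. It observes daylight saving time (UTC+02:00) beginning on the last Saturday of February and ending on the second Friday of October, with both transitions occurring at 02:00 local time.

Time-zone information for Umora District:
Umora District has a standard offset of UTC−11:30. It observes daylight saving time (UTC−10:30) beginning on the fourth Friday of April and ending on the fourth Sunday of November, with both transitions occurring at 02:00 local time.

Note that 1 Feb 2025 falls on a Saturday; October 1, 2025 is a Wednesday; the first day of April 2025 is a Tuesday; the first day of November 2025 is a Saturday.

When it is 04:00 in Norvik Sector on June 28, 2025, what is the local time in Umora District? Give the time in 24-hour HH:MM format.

15:30

1 February 2025 is a Saturday, so Saturdays fall on 1, 8, 15, 22; the last is February 22.
1 October 2025 is a Wednesday, so the first Friday is October 3 and the second is October 10.
Daylight saving runs 22 February – 10 October; June 28, 2025 is inside that window, so Norvik Sector is at UTC+02:00.
04:00 Norvik Sector − 2h = 02:00 UTC.
1 April 2025 is a Tuesday, so the first Friday is April 4 and the fourth is April 25.
1 November 2025 is a Saturday, so the first Sunday is November 2 and the fourth is November 23.
At the standard offset (UTC−11:30), 02:00 UTC − 11h30m = 14:30 Umora District standard time (rolling into the previous day, 27 June 2025).
The standard-time date in Umora District, June 27, 2025, falls between 25 April and 23 November, so daylight saving is in effect and Umora District is at UTC−10:30.
02:00 UTC − 10h30m = 15:30 Umora District (rolling into the previous day, 27 June 2025).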